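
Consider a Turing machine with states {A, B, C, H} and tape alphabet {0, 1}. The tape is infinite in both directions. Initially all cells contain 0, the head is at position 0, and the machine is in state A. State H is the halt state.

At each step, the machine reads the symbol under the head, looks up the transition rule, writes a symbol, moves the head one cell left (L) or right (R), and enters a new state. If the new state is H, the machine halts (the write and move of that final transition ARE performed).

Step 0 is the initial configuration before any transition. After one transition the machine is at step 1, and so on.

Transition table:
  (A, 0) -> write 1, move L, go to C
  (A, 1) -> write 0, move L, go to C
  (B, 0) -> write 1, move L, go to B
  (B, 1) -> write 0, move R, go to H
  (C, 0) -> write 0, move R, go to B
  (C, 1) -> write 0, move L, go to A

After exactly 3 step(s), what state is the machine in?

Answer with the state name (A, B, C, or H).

Step 1: in state A at pos 0, read 0 -> (A,0)->write 1,move L,goto C. Now: state=C, head=-1, tape[-2..1]=0010 (head:  ^)
Step 2: in state C at pos -1, read 0 -> (C,0)->write 0,move R,goto B. Now: state=B, head=0, tape[-2..1]=0010 (head:   ^)
Step 3: in state B at pos 0, read 1 -> (B,1)->write 0,move R,goto H. Now: state=H, head=1, tape[-2..2]=00000 (head:    ^)

Answer: H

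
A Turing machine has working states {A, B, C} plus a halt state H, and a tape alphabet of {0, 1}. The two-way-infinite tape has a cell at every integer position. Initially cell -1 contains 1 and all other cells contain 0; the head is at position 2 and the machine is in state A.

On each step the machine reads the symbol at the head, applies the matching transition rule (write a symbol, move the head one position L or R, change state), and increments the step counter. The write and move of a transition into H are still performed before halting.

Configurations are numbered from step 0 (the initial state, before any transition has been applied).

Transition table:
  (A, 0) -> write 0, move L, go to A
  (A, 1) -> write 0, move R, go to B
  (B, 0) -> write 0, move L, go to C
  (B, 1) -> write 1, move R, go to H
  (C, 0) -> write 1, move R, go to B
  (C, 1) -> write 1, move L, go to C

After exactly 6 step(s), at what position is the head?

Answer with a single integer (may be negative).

Step 1: in state A at pos 2, read 0 -> (A,0)->write 0,move L,goto A. Now: state=A, head=1, tape[-2..3]=010000 (head:    ^)
Step 2: in state A at pos 1, read 0 -> (A,0)->write 0,move L,goto A. Now: state=A, head=0, tape[-2..3]=010000 (head:   ^)
Step 3: in state A at pos 0, read 0 -> (A,0)->write 0,move L,goto A. Now: state=A, head=-1, tape[-2..3]=010000 (head:  ^)
Step 4: in state A at pos -1, read 1 -> (A,1)->write 0,move R,goto B. Now: state=B, head=0, tape[-2..3]=000000 (head:   ^)
Step 5: in state B at pos 0, read 0 -> (B,0)->write 0,move L,goto C. Now: state=C, head=-1, tape[-2..3]=000000 (head:  ^)
Step 6: in state C at pos -1, read 0 -> (C,0)->write 1,move R,goto B. Now: state=B, head=0, tape[-2..3]=010000 (head:   ^)

Answer: 0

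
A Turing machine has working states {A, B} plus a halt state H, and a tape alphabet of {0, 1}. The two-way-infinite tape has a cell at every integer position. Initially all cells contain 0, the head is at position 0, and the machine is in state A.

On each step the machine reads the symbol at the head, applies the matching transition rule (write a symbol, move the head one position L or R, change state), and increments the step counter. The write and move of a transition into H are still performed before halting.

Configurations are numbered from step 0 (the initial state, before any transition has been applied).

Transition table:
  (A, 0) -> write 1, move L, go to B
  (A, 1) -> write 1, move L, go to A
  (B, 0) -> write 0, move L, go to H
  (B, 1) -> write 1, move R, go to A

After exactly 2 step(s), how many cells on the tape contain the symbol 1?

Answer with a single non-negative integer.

Answer: 1

Derivation:
Step 1: in state A at pos 0, read 0 -> (A,0)->write 1,move L,goto B. Now: state=B, head=-1, tape[-2..1]=0010 (head:  ^)
Step 2: in state B at pos -1, read 0 -> (B,0)->write 0,move L,goto H. Now: state=H, head=-2, tape[-3..1]=00010 (head:  ^)
Cells containing 1 after step 2: {0} -> 1 cell(s)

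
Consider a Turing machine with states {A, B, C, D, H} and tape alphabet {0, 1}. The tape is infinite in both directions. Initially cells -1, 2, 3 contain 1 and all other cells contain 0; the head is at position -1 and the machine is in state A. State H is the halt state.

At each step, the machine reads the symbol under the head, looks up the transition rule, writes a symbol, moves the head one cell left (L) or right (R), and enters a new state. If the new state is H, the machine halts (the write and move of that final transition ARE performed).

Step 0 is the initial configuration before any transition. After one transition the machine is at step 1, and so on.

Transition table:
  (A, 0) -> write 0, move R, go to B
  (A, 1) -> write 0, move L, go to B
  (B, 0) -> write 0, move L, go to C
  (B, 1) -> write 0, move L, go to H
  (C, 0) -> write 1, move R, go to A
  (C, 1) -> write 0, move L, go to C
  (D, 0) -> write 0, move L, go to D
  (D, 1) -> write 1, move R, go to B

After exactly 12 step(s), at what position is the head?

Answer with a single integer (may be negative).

Step 1: in state A at pos -1, read 1 -> (A,1)->write 0,move L,goto B. Now: state=B, head=-2, tape[-3..4]=00000110 (head:  ^)
Step 2: in state B at pos -2, read 0 -> (B,0)->write 0,move L,goto C. Now: state=C, head=-3, tape[-4..4]=000000110 (head:  ^)
Step 3: in state C at pos -3, read 0 -> (C,0)->write 1,move R,goto A. Now: state=A, head=-2, tape[-4..4]=010000110 (head:   ^)
Step 4: in state A at pos -2, read 0 -> (A,0)->write 0,move R,goto B. Now: state=B, head=-1, tape[-4..4]=010000110 (head:    ^)
Step 5: in state B at pos -1, read 0 -> (B,0)->write 0,move L,goto C. Now: state=C, head=-2, tape[-4..4]=010000110 (head:   ^)
Step 6: in state C at pos -2, read 0 -> (C,0)->write 1,move R,goto A. Now: state=A, head=-1, tape[-4..4]=011000110 (head:    ^)
Step 7: in state A at pos -1, read 0 -> (A,0)->write 0,move R,goto B. Now: state=B, head=0, tape[-4..4]=011000110 (head:     ^)
Step 8: in state B at pos 0, read 0 -> (B,0)->write 0,move L,goto C. Now: state=C, head=-1, tape[-4..4]=011000110 (head:    ^)
Step 9: in state C at pos -1, read 0 -> (C,0)->write 1,move R,goto A. Now: state=A, head=0, tape[-4..4]=011100110 (head:     ^)
Step 10: in state A at pos 0, read 0 -> (A,0)->write 0,move R,goto B. Now: state=B, head=1, tape[-4..4]=011100110 (head:      ^)
Step 11: in state B at pos 1, read 0 -> (B,0)->write 0,move L,goto C. Now: state=C, head=0, tape[-4..4]=011100110 (head:     ^)
Step 12: in state C at pos 0, read 0 -> (C,0)->write 1,move R,goto A. Now: state=A, head=1, tape[-4..4]=011110110 (head:      ^)

Answer: 1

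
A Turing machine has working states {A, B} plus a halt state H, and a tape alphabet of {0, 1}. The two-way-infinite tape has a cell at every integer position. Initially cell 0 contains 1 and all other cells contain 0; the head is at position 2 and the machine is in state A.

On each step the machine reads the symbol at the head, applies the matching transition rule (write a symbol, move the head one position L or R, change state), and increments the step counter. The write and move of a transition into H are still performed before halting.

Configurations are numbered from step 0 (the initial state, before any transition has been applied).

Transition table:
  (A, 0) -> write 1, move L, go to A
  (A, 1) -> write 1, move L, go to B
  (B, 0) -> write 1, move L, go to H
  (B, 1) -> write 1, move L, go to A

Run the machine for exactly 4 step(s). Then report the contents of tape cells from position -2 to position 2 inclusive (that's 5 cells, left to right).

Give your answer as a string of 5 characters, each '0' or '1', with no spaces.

Answer: 01111

Derivation:
Step 1: in state A at pos 2, read 0 -> (A,0)->write 1,move L,goto A. Now: state=A, head=1, tape[-1..3]=01010 (head:   ^)
Step 2: in state A at pos 1, read 0 -> (A,0)->write 1,move L,goto A. Now: state=A, head=0, tape[-1..3]=01110 (head:  ^)
Step 3: in state A at pos 0, read 1 -> (A,1)->write 1,move L,goto B. Now: state=B, head=-1, tape[-2..3]=001110 (head:  ^)
Step 4: in state B at pos -1, read 0 -> (B,0)->write 1,move L,goto H. Now: state=H, head=-2, tape[-3..3]=0011110 (head:  ^)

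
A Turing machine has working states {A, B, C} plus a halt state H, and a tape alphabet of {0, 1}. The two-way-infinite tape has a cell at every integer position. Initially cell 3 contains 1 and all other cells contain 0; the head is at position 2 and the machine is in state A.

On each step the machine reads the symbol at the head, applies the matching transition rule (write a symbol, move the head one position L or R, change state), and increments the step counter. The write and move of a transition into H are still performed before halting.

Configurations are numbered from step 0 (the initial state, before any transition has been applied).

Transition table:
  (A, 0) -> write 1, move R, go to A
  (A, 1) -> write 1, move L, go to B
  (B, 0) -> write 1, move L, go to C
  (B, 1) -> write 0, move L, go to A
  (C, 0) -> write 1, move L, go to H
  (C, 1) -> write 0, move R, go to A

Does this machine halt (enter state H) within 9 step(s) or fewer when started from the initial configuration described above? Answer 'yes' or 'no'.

Answer: no

Derivation:
Step 1: in state A at pos 2, read 0 -> (A,0)->write 1,move R,goto A. Now: state=A, head=3, tape[1..4]=0110 (head:   ^)
Step 2: in state A at pos 3, read 1 -> (A,1)->write 1,move L,goto B. Now: state=B, head=2, tape[1..4]=0110 (head:  ^)
Step 3: in state B at pos 2, read 1 -> (B,1)->write 0,move L,goto A. Now: state=A, head=1, tape[0..4]=00010 (head:  ^)
Step 4: in state A at pos 1, read 0 -> (A,0)->write 1,move R,goto A. Now: state=A, head=2, tape[0..4]=01010 (head:   ^)
Step 5: in state A at pos 2, read 0 -> (A,0)->write 1,move R,goto A. Now: state=A, head=3, tape[0..4]=01110 (head:    ^)
Step 6: in state A at pos 3, read 1 -> (A,1)->write 1,move L,goto B. Now: state=B, head=2, tape[0..4]=01110 (head:   ^)
Step 7: in state B at pos 2, read 1 -> (B,1)->write 0,move L,goto A. Now: state=A, head=1, tape[0..4]=01010 (head:  ^)
Step 8: in state A at pos 1, read 1 -> (A,1)->write 1,move L,goto B. Now: state=B, head=0, tape[-1..4]=001010 (head:  ^)
Step 9: in state B at pos 0, read 0 -> (B,0)->write 1,move L,goto C. Now: state=C, head=-1, tape[-2..4]=0011010 (head:  ^)
After 9 step(s): state = C (not H) -> not halted within 9 -> no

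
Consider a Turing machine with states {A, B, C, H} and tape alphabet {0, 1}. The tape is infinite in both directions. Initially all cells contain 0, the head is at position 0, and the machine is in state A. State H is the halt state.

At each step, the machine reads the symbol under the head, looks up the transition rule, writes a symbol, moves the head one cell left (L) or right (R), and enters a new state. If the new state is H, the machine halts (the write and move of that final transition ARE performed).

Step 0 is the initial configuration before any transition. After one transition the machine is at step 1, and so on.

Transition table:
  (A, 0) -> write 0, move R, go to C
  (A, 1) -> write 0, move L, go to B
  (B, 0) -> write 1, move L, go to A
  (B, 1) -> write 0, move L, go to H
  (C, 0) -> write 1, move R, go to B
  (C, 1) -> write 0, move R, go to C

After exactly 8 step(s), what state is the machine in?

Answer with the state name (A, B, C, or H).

Step 1: in state A at pos 0, read 0 -> (A,0)->write 0,move R,goto C. Now: state=C, head=1, tape[-1..2]=0000 (head:   ^)
Step 2: in state C at pos 1, read 0 -> (C,0)->write 1,move R,goto B. Now: state=B, head=2, tape[-1..3]=00100 (head:    ^)
Step 3: in state B at pos 2, read 0 -> (B,0)->write 1,move L,goto A. Now: state=A, head=1, tape[-1..3]=00110 (head:   ^)
Step 4: in state A at pos 1, read 1 -> (A,1)->write 0,move L,goto B. Now: state=B, head=0, tape[-1..3]=00010 (head:  ^)
Step 5: in state B at pos 0, read 0 -> (B,0)->write 1,move L,goto A. Now: state=A, head=-1, tape[-2..3]=001010 (head:  ^)
Step 6: in state A at pos -1, read 0 -> (A,0)->write 0,move R,goto C. Now: state=C, head=0, tape[-2..3]=001010 (head:   ^)
Step 7: in state C at pos 0, read 1 -> (C,1)->write 0,move R,goto C. Now: state=C, head=1, tape[-2..3]=000010 (head:    ^)
Step 8: in state C at pos 1, read 0 -> (C,0)->write 1,move R,goto B. Now: state=B, head=2, tape[-2..3]=000110 (head:     ^)

Answer: B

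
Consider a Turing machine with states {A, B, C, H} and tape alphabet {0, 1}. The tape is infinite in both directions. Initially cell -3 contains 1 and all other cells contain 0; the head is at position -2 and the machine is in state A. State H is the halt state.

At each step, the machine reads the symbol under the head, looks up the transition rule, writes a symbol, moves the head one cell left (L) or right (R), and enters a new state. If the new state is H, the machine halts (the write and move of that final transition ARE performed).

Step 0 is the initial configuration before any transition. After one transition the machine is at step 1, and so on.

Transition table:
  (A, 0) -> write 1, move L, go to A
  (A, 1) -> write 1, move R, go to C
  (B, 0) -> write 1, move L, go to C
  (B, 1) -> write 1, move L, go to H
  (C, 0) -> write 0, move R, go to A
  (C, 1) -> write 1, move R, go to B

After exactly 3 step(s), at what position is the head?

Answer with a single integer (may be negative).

Step 1: in state A at pos -2, read 0 -> (A,0)->write 1,move L,goto A. Now: state=A, head=-3, tape[-4..-1]=0110 (head:  ^)
Step 2: in state A at pos -3, read 1 -> (A,1)->write 1,move R,goto C. Now: state=C, head=-2, tape[-4..-1]=0110 (head:   ^)
Step 3: in state C at pos -2, read 1 -> (C,1)->write 1,move R,goto B. Now: state=B, head=-1, tape[-4..0]=01100 (head:    ^)

Answer: -1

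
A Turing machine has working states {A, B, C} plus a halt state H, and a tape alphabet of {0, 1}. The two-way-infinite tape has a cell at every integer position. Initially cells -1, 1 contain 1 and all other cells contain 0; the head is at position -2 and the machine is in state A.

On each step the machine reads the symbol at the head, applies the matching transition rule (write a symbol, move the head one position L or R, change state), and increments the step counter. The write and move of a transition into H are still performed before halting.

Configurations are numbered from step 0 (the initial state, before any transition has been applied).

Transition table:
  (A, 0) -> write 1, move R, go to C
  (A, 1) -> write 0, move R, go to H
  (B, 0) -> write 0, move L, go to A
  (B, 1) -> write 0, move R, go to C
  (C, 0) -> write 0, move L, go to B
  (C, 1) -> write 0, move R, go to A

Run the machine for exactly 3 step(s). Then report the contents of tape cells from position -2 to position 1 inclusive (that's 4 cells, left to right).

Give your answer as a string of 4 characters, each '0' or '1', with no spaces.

Answer: 1011

Derivation:
Step 1: in state A at pos -2, read 0 -> (A,0)->write 1,move R,goto C. Now: state=C, head=-1, tape[-3..2]=011010 (head:   ^)
Step 2: in state C at pos -1, read 1 -> (C,1)->write 0,move R,goto A. Now: state=A, head=0, tape[-3..2]=010010 (head:    ^)
Step 3: in state A at pos 0, read 0 -> (A,0)->write 1,move R,goto C. Now: state=C, head=1, tape[-3..2]=010110 (head:     ^)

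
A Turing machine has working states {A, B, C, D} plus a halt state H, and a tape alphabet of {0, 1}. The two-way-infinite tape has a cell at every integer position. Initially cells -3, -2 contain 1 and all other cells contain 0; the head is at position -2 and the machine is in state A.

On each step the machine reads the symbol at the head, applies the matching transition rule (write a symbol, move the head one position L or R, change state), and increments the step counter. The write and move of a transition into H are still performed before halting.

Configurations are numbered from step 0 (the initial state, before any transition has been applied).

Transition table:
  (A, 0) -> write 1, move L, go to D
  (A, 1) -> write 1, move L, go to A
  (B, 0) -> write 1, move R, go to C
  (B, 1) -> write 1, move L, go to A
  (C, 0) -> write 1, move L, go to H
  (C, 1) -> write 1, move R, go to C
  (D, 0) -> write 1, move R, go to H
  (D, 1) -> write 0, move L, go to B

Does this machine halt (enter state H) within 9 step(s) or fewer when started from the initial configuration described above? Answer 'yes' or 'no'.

Step 1: in state A at pos -2, read 1 -> (A,1)->write 1,move L,goto A. Now: state=A, head=-3, tape[-4..-1]=0110 (head:  ^)
Step 2: in state A at pos -3, read 1 -> (A,1)->write 1,move L,goto A. Now: state=A, head=-4, tape[-5..-1]=00110 (head:  ^)
Step 3: in state A at pos -4, read 0 -> (A,0)->write 1,move L,goto D. Now: state=D, head=-5, tape[-6..-1]=001110 (head:  ^)
Step 4: in state D at pos -5, read 0 -> (D,0)->write 1,move R,goto H. Now: state=H, head=-4, tape[-6..-1]=011110 (head:   ^)
State H reached at step 4; 4 <= 9 -> yes

Answer: yes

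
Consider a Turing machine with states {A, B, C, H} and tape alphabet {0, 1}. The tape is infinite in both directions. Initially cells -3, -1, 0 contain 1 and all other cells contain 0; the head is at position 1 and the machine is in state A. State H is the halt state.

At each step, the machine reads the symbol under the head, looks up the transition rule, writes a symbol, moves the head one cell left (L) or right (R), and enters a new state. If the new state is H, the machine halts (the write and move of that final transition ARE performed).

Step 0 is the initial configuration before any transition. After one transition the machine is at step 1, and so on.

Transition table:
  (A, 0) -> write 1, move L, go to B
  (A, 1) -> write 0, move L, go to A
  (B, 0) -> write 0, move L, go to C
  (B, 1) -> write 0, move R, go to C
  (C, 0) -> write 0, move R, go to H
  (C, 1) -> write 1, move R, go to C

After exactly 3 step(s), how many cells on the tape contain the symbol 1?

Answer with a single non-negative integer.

Answer: 3

Derivation:
Step 1: in state A at pos 1, read 0 -> (A,0)->write 1,move L,goto B. Now: state=B, head=0, tape[-4..2]=0101110 (head:     ^)
Step 2: in state B at pos 0, read 1 -> (B,1)->write 0,move R,goto C. Now: state=C, head=1, tape[-4..2]=0101010 (head:      ^)
Step 3: in state C at pos 1, read 1 -> (C,1)->write 1,move R,goto C. Now: state=C, head=2, tape[-4..3]=01010100 (head:       ^)
Cells containing 1 after step 3: {-3, -1, 1} -> 3 cell(s)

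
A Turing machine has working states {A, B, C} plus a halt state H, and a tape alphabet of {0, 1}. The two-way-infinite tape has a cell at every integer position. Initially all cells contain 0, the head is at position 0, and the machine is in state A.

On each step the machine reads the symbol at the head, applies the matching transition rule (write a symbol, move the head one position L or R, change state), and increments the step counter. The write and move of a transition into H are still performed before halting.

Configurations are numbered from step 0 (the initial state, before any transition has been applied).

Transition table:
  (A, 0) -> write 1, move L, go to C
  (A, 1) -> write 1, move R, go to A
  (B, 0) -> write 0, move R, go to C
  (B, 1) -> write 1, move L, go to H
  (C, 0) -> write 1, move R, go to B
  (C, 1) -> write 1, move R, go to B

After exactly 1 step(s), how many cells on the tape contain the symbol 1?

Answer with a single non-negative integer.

Step 1: in state A at pos 0, read 0 -> (A,0)->write 1,move L,goto C. Now: state=C, head=-1, tape[-2..1]=0010 (head:  ^)
Cells containing 1 after step 1: {0} -> 1 cell(s)

Answer: 1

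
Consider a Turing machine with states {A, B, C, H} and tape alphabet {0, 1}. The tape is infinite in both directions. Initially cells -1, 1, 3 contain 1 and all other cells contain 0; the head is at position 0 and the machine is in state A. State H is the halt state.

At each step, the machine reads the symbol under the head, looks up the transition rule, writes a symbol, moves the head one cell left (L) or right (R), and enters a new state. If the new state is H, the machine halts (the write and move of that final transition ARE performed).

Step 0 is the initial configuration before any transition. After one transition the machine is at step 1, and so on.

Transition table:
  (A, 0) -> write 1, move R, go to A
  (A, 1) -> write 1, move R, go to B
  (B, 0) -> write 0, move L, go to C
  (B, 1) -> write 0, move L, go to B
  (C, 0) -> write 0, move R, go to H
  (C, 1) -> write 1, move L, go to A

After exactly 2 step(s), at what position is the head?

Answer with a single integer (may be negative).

Answer: 2

Derivation:
Step 1: in state A at pos 0, read 0 -> (A,0)->write 1,move R,goto A. Now: state=A, head=1, tape[-2..4]=0111010 (head:    ^)
Step 2: in state A at pos 1, read 1 -> (A,1)->write 1,move R,goto B. Now: state=B, head=2, tape[-2..4]=0111010 (head:     ^)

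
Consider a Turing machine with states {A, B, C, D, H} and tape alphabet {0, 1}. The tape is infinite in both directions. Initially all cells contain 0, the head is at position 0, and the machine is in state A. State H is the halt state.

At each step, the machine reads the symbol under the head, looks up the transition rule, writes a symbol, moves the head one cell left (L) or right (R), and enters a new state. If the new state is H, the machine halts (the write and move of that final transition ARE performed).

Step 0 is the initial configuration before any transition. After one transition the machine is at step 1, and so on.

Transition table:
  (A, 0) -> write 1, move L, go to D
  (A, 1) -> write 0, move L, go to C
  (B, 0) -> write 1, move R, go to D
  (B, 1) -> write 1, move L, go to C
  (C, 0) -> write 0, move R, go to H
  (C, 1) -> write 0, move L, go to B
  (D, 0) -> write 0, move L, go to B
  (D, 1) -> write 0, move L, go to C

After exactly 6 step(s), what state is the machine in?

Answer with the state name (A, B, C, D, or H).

Step 1: in state A at pos 0, read 0 -> (A,0)->write 1,move L,goto D. Now: state=D, head=-1, tape[-2..1]=0010 (head:  ^)
Step 2: in state D at pos -1, read 0 -> (D,0)->write 0,move L,goto B. Now: state=B, head=-2, tape[-3..1]=00010 (head:  ^)
Step 3: in state B at pos -2, read 0 -> (B,0)->write 1,move R,goto D. Now: state=D, head=-1, tape[-3..1]=01010 (head:   ^)
Step 4: in state D at pos -1, read 0 -> (D,0)->write 0,move L,goto B. Now: state=B, head=-2, tape[-3..1]=01010 (head:  ^)
Step 5: in state B at pos -2, read 1 -> (B,1)->write 1,move L,goto C. Now: state=C, head=-3, tape[-4..1]=001010 (head:  ^)
Step 6: in state C at pos -3, read 0 -> (C,0)->write 0,move R,goto H. Now: state=H, head=-2, tape[-4..1]=001010 (head:   ^)

Answer: H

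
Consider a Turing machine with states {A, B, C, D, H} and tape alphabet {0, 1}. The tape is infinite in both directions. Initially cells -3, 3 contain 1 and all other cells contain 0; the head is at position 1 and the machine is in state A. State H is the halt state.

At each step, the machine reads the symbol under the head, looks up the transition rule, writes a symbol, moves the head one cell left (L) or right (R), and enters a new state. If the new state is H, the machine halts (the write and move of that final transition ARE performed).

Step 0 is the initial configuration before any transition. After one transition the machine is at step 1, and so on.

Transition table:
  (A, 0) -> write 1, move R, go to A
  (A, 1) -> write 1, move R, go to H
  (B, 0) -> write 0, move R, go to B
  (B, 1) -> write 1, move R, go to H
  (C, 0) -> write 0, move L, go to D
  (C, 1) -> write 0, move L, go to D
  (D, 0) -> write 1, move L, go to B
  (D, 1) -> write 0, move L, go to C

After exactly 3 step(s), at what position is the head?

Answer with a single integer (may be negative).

Step 1: in state A at pos 1, read 0 -> (A,0)->write 1,move R,goto A. Now: state=A, head=2, tape[-4..4]=010001010 (head:       ^)
Step 2: in state A at pos 2, read 0 -> (A,0)->write 1,move R,goto A. Now: state=A, head=3, tape[-4..4]=010001110 (head:        ^)
Step 3: in state A at pos 3, read 1 -> (A,1)->write 1,move R,goto H. Now: state=H, head=4, tape[-4..5]=0100011100 (head:         ^)

Answer: 4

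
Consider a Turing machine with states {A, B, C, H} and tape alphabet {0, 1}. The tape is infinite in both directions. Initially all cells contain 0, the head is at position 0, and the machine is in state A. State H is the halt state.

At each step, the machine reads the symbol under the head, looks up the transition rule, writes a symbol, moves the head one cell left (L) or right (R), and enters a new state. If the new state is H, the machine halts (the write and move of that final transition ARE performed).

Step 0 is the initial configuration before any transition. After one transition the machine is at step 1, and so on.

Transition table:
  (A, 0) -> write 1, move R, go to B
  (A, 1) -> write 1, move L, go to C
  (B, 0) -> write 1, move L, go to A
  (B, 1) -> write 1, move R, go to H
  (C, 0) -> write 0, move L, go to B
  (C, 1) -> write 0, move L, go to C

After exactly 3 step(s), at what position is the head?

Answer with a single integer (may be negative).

Step 1: in state A at pos 0, read 0 -> (A,0)->write 1,move R,goto B. Now: state=B, head=1, tape[-1..2]=0100 (head:   ^)
Step 2: in state B at pos 1, read 0 -> (B,0)->write 1,move L,goto A. Now: state=A, head=0, tape[-1..2]=0110 (head:  ^)
Step 3: in state A at pos 0, read 1 -> (A,1)->write 1,move L,goto C. Now: state=C, head=-1, tape[-2..2]=00110 (head:  ^)

Answer: -1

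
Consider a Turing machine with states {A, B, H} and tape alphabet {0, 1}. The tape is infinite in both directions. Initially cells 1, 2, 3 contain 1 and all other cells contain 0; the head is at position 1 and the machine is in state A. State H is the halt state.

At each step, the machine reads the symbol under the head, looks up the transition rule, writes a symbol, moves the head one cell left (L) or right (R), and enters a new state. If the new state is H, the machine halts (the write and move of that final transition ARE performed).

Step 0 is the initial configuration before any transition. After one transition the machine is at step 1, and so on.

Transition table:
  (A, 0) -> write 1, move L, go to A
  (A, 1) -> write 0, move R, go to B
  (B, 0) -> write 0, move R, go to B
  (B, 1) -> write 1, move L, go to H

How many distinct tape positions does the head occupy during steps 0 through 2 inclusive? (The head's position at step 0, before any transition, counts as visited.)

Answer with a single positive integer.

Answer: 2

Derivation:
Step 1: in state A at pos 1, read 1 -> (A,1)->write 0,move R,goto B. Now: state=B, head=2, tape[0..4]=00110 (head:   ^)
Step 2: in state B at pos 2, read 1 -> (B,1)->write 1,move L,goto H. Now: state=H, head=1, tape[0..4]=00110 (head:  ^)
Head positions at steps 0..2: starting at 1, distinct positions visited = {1, 2} -> 2 position(s)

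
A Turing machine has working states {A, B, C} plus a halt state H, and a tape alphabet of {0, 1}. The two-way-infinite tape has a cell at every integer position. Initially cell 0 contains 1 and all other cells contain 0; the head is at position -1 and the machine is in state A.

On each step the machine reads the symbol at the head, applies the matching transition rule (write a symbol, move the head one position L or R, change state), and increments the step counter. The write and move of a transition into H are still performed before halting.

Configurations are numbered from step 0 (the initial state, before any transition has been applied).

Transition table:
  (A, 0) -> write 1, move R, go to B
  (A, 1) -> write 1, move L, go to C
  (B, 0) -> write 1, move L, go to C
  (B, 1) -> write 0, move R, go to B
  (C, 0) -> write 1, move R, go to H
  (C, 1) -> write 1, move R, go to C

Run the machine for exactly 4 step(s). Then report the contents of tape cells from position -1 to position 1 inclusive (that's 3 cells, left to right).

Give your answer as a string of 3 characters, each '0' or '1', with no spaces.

Step 1: in state A at pos -1, read 0 -> (A,0)->write 1,move R,goto B. Now: state=B, head=0, tape[-2..1]=0110 (head:   ^)
Step 2: in state B at pos 0, read 1 -> (B,1)->write 0,move R,goto B. Now: state=B, head=1, tape[-2..2]=01000 (head:    ^)
Step 3: in state B at pos 1, read 0 -> (B,0)->write 1,move L,goto C. Now: state=C, head=0, tape[-2..2]=01010 (head:   ^)
Step 4: in state C at pos 0, read 0 -> (C,0)->write 1,move R,goto H. Now: state=H, head=1, tape[-2..2]=01110 (head:    ^)

Answer: 111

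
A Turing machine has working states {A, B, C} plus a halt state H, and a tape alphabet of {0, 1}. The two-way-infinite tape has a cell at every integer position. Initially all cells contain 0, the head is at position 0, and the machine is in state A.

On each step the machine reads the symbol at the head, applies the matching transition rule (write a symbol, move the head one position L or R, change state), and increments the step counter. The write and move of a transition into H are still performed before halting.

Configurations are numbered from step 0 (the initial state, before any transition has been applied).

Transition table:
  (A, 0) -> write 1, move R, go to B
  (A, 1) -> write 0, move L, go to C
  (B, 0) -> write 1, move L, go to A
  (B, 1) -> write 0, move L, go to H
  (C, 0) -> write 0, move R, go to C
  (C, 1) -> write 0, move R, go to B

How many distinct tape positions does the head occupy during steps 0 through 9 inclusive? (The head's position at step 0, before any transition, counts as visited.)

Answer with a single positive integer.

Step 1: in state A at pos 0, read 0 -> (A,0)->write 1,move R,goto B. Now: state=B, head=1, tape[-1..2]=0100 (head:   ^)
Step 2: in state B at pos 1, read 0 -> (B,0)->write 1,move L,goto A. Now: state=A, head=0, tape[-1..2]=0110 (head:  ^)
Step 3: in state A at pos 0, read 1 -> (A,1)->write 0,move L,goto C. Now: state=C, head=-1, tape[-2..2]=00010 (head:  ^)
Step 4: in state C at pos -1, read 0 -> (C,0)->write 0,move R,goto C. Now: state=C, head=0, tape[-2..2]=00010 (head:   ^)
Step 5: in state C at pos 0, read 0 -> (C,0)->write 0,move R,goto C. Now: state=C, head=1, tape[-2..2]=00010 (head:    ^)
Step 6: in state C at pos 1, read 1 -> (C,1)->write 0,move R,goto B. Now: state=B, head=2, tape[-2..3]=000000 (head:     ^)
Step 7: in state B at pos 2, read 0 -> (B,0)->write 1,move L,goto A. Now: state=A, head=1, tape[-2..3]=000010 (head:    ^)
Step 8: in state A at pos 1, read 0 -> (A,0)->write 1,move R,goto B. Now: state=B, head=2, tape[-2..3]=000110 (head:     ^)
Step 9: in state B at pos 2, read 1 -> (B,1)->write 0,move L,goto H. Now: state=H, head=1, tape[-2..3]=000100 (head:    ^)
Head positions at steps 0..9: starting at 0, distinct positions visited = {-1, 0, 1, 2} -> 4 position(s)

Answer: 4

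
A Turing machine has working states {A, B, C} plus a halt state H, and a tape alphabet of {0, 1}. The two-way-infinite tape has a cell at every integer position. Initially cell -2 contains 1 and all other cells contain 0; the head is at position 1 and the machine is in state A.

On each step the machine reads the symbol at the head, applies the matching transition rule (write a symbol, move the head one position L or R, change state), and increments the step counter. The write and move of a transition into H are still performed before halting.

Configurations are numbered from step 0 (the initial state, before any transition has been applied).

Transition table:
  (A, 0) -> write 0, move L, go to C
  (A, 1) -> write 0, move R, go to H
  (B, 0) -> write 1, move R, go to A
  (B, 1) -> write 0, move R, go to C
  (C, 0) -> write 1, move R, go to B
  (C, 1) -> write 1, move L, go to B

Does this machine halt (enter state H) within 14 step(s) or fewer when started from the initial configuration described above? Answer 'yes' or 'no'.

Step 1: in state A at pos 1, read 0 -> (A,0)->write 0,move L,goto C. Now: state=C, head=0, tape[-3..2]=010000 (head:    ^)
Step 2: in state C at pos 0, read 0 -> (C,0)->write 1,move R,goto B. Now: state=B, head=1, tape[-3..2]=010100 (head:     ^)
Step 3: in state B at pos 1, read 0 -> (B,0)->write 1,move R,goto A. Now: state=A, head=2, tape[-3..3]=0101100 (head:      ^)
Step 4: in state A at pos 2, read 0 -> (A,0)->write 0,move L,goto C. Now: state=C, head=1, tape[-3..3]=0101100 (head:     ^)
Step 5: in state C at pos 1, read 1 -> (C,1)->write 1,move L,goto B. Now: state=B, head=0, tape[-3..3]=0101100 (head:    ^)
Step 6: in state B at pos 0, read 1 -> (B,1)->write 0,move R,goto C. Now: state=C, head=1, tape[-3..3]=0100100 (head:     ^)
Step 7: in state C at pos 1, read 1 -> (C,1)->write 1,move L,goto B. Now: state=B, head=0, tape[-3..3]=0100100 (head:    ^)
Step 8: in state B at pos 0, read 0 -> (B,0)->write 1,move R,goto A. Now: state=A, head=1, tape[-3..3]=0101100 (head:     ^)
Step 9: in state A at pos 1, read 1 -> (A,1)->write 0,move R,goto H. Now: state=H, head=2, tape[-3..3]=0101000 (head:      ^)
State H reached at step 9; 9 <= 14 -> yes

Answer: yes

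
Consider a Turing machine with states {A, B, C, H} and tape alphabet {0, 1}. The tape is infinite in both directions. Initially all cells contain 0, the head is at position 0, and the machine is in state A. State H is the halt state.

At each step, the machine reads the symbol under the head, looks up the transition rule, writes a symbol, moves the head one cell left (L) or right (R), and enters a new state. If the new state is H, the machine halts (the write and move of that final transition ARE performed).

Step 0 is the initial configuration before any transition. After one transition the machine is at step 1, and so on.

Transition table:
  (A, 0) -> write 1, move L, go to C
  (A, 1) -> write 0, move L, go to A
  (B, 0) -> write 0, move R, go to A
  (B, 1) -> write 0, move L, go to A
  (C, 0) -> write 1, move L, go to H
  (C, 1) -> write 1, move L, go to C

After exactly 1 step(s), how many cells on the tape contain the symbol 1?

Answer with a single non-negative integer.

Step 1: in state A at pos 0, read 0 -> (A,0)->write 1,move L,goto C. Now: state=C, head=-1, tape[-2..1]=0010 (head:  ^)
Cells containing 1 after step 1: {0} -> 1 cell(s)

Answer: 1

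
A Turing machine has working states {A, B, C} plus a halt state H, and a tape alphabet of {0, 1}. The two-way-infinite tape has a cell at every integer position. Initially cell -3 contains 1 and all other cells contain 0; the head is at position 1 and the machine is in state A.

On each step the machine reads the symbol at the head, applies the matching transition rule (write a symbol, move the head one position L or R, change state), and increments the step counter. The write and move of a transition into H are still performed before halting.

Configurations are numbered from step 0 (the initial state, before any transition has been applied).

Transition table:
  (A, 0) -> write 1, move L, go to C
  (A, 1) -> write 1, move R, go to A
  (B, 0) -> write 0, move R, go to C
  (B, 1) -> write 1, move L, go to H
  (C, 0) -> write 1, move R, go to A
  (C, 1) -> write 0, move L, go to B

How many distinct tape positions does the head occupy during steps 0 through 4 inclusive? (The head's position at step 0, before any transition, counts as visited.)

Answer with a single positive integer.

Step 1: in state A at pos 1, read 0 -> (A,0)->write 1,move L,goto C. Now: state=C, head=0, tape[-4..2]=0100010 (head:     ^)
Step 2: in state C at pos 0, read 0 -> (C,0)->write 1,move R,goto A. Now: state=A, head=1, tape[-4..2]=0100110 (head:      ^)
Step 3: in state A at pos 1, read 1 -> (A,1)->write 1,move R,goto A. Now: state=A, head=2, tape[-4..3]=01001100 (head:       ^)
Step 4: in state A at pos 2, read 0 -> (A,0)->write 1,move L,goto C. Now: state=C, head=1, tape[-4..3]=01001110 (head:      ^)
Head positions at steps 0..4: starting at 1, distinct positions visited = {0, 1, 2} -> 3 position(s)

Answer: 3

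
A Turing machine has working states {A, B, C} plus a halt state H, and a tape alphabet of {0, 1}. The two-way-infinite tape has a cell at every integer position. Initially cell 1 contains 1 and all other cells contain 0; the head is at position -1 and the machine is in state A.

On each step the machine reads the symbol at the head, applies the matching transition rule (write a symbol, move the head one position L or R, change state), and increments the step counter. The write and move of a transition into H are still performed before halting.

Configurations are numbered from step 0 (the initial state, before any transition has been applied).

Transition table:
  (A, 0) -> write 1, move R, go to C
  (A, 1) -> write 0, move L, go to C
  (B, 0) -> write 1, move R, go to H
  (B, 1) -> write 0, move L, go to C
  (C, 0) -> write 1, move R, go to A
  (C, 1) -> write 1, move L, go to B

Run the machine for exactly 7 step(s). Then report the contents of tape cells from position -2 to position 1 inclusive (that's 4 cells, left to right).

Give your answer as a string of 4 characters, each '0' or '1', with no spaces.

Answer: 1110

Derivation:
Step 1: in state A at pos -1, read 0 -> (A,0)->write 1,move R,goto C. Now: state=C, head=0, tape[-2..2]=01010 (head:   ^)
Step 2: in state C at pos 0, read 0 -> (C,0)->write 1,move R,goto A. Now: state=A, head=1, tape[-2..2]=01110 (head:    ^)
Step 3: in state A at pos 1, read 1 -> (A,1)->write 0,move L,goto C. Now: state=C, head=0, tape[-2..2]=01100 (head:   ^)
Step 4: in state C at pos 0, read 1 -> (C,1)->write 1,move L,goto B. Now: state=B, head=-1, tape[-2..2]=01100 (head:  ^)
Step 5: in state B at pos -1, read 1 -> (B,1)->write 0,move L,goto C. Now: state=C, head=-2, tape[-3..2]=000100 (head:  ^)
Step 6: in state C at pos -2, read 0 -> (C,0)->write 1,move R,goto A. Now: state=A, head=-1, tape[-3..2]=010100 (head:   ^)
Step 7: in state A at pos -1, read 0 -> (A,0)->write 1,move R,goto C. Now: state=C, head=0, tape[-3..2]=011100 (head:    ^)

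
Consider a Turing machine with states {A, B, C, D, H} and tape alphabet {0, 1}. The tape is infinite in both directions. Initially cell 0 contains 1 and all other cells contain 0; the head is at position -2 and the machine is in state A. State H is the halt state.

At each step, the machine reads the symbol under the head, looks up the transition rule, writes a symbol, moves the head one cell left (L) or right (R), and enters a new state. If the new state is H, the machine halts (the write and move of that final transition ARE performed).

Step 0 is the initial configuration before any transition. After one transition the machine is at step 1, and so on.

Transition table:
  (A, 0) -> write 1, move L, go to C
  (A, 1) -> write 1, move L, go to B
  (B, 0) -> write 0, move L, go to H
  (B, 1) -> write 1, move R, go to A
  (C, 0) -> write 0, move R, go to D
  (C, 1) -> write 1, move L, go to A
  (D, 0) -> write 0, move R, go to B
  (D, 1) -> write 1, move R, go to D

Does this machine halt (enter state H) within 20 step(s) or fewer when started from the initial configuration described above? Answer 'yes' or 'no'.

Step 1: in state A at pos -2, read 0 -> (A,0)->write 1,move L,goto C. Now: state=C, head=-3, tape[-4..1]=001010 (head:  ^)
Step 2: in state C at pos -3, read 0 -> (C,0)->write 0,move R,goto D. Now: state=D, head=-2, tape[-4..1]=001010 (head:   ^)
Step 3: in state D at pos -2, read 1 -> (D,1)->write 1,move R,goto D. Now: state=D, head=-1, tape[-4..1]=001010 (head:    ^)
Step 4: in state D at pos -1, read 0 -> (D,0)->write 0,move R,goto B. Now: state=B, head=0, tape[-4..1]=001010 (head:     ^)
Step 5: in state B at pos 0, read 1 -> (B,1)->write 1,move R,goto A. Now: state=A, head=1, tape[-4..2]=0010100 (head:      ^)
Step 6: in state A at pos 1, read 0 -> (A,0)->write 1,move L,goto C. Now: state=C, head=0, tape[-4..2]=0010110 (head:     ^)
Step 7: in state C at pos 0, read 1 -> (C,1)->write 1,move L,goto A. Now: state=A, head=-1, tape[-4..2]=0010110 (head:    ^)
Step 8: in state A at pos -1, read 0 -> (A,0)->write 1,move L,goto C. Now: state=C, head=-2, tape[-4..2]=0011110 (head:   ^)
Step 9: in state C at pos -2, read 1 -> (C,1)->write 1,move L,goto A. Now: state=A, head=-3, tape[-4..2]=0011110 (head:  ^)
Step 10: in state A at pos -3, read 0 -> (A,0)->write 1,move L,goto C. Now: state=C, head=-4, tape[-5..2]=00111110 (head:  ^)
Step 11: in state C at pos -4, read 0 -> (C,0)->write 0,move R,goto D. Now: state=D, head=-3, tape[-5..2]=00111110 (head:   ^)
Step 12: in state D at pos -3, read 1 -> (D,1)->write 1,move R,goto D. Now: state=D, head=-2, tape[-5..2]=00111110 (head:    ^)
Step 13: in state D at pos -2, read 1 -> (D,1)->write 1,move R,goto D. Now: state=D, head=-1, tape[-5..2]=00111110 (head:     ^)
Step 14: in state D at pos -1, read 1 -> (D,1)->write 1,move R,goto D. Now: state=D, head=0, tape[-5..2]=00111110 (head:      ^)
Step 15: in state D at pos 0, read 1 -> (D,1)->write 1,move R,goto D. Now: state=D, head=1, tape[-5..2]=00111110 (head:       ^)
Step 16: in state D at pos 1, read 1 -> (D,1)->write 1,move R,goto D. Now: state=D, head=2, tape[-5..3]=001111100 (head:        ^)
Step 17: in state D at pos 2, read 0 -> (D,0)->write 0,move R,goto B. Now: state=B, head=3, tape[-5..4]=0011111000 (head:         ^)
Step 18: in state B at pos 3, read 0 -> (B,0)->write 0,move L,goto H. Now: state=H, head=2, tape[-5..4]=0011111000 (head:        ^)
State H reached at step 18; 18 <= 20 -> yes

Answer: yes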